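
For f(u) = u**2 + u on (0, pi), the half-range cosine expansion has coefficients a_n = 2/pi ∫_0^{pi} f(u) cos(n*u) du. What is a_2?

1

a_2 = 2/pi ∫_0^{pi} (u**2 + u) cos(2*u) du.
Integrating by parts twice (tabular method), an antiderivative of (u**2 + u) cos(2*u) is u**2*sin(2*u)/2 + u*sin(2*u)/2 + u*cos(2*u)/2 - sin(2*u)/4 + cos(2*u)/4; evaluating from 0 to pi: ∫_{0}^{pi} (u**2 + u) cos(2*u) du = (1/4 + pi/2) - (1/4) = pi/2.
Hence a_2 = (2/pi)·(pi/2) = 1.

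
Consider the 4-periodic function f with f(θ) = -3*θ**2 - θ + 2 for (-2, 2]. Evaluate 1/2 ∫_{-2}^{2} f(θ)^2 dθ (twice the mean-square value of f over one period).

544/15

1/2 ∫_{-2}^{2} f(θ)^2 dθ = 1/2 · (1088/15) = 544/15.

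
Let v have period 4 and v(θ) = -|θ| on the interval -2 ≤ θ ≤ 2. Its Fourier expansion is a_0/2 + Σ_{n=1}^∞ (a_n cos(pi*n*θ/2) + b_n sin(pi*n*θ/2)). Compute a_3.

8/(9*pi**2)

a_3 = 1/2 ∫_{-2}^{2} v(θ) cos(3*pi*θ/2) dθ.
v is even and cos(3*pi*θ/2) is even, so the integrand is even and a_3 = ∫_0^{2} v(θ) cos(3*pi*θ/2) dθ.
Integrating by parts (boundary term plus one more integral), an antiderivative of (-θ) cos(3*pi*θ/2) is -2*θ*sin(3*pi*θ/2)/(3*pi) - 4*cos(3*pi*θ/2)/(9*pi**2); evaluating from 0 to 2: ∫_{0}^{2} (-θ) cos(3*pi*θ/2) dθ = (4/(9*pi**2)) - (-4/(9*pi**2)) = 8/(9*pi**2).
Hence a_3 = 8/(9*pi**2).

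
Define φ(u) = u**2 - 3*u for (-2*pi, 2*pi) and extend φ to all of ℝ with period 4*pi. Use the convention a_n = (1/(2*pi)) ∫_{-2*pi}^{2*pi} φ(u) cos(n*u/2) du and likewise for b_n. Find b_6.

2

b_6 = (1/(2*pi)) ∫_{-2*pi}^{2*pi} φ(u) sin(3*u) du.
Integrating by parts twice (tabular method), an antiderivative of (u**2 - 3*u) sin(3*u) is -u**2*cos(3*u)/3 + 2*u*sin(3*u)/9 + u*cos(3*u) - sin(3*u)/3 + 2*cos(3*u)/27; evaluating from -2*pi to 2*pi: ∫_{-2*pi}^{2*pi} (u**2 - 3*u) sin(3*u) du = (-4*pi**2/3 + 2/27 + 2*pi) - (-4*pi**2/3 - 2*pi + 2/27) = 4*pi.
Hence b_6 = (1/(2*pi))·(4*pi) = 2.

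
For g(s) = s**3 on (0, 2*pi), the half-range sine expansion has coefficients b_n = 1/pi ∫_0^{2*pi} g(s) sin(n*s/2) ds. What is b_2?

12 - 8*pi**2

b_2 = 1/pi ∫_0^{2*pi} (s**3) sin(s) ds.
Integrating by parts three times (tabular method), an antiderivative of (s**3) sin(s) is -s**3*cos(s) + 3*s**2*sin(s) + 6*s*cos(s) - 6*sin(s); evaluating from 0 to 2*pi: ∫_{0}^{2*pi} (s**3) sin(s) ds = (-8*pi**3 + 12*pi) - (0) = -8*pi**3 + 12*pi.
Hence b_2 = (1/pi)·(-8*pi**3 + 12*pi) = 12 - 8*pi**2.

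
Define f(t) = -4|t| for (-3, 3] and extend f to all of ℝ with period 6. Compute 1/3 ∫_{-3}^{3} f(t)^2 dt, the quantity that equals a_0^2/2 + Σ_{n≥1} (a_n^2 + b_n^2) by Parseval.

96

1/3 ∫_{-3}^{3} f(t)^2 dt = 1/3 · (288) = 96.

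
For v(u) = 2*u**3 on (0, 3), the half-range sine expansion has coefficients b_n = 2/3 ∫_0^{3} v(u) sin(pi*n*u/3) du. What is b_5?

108*(-6 + 25*pi**2)/(125*pi**3)

b_5 = 2/3 ∫_0^{3} (2*u**3) sin(5*pi*u/3) du.
Integrating by parts three times (tabular method), an antiderivative of (2*u**3) sin(5*pi*u/3) is -6*u**3*cos(5*pi*u/3)/(5*pi) + 54*u**2*sin(5*pi*u/3)/(25*pi**2) + 324*u*cos(5*pi*u/3)/(125*pi**3) - 972*sin(5*pi*u/3)/(625*pi**4); evaluating from 0 to 3: ∫_{0}^{3} (2*u**3) sin(5*pi*u/3) du = (162*(-6 + 25*pi**2)/(125*pi**3)) - (0) = 162*(-6 + 25*pi**2)/(125*pi**3).
Hence b_5 = (2/3)·(162*(-6 + 25*pi**2)/(125*pi**3)) = 108*(-6 + 25*pi**2)/(125*pi**3).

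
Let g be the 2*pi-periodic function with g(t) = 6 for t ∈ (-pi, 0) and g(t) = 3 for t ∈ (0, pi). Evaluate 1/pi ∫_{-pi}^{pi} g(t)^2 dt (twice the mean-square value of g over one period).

45

1/pi ∫_{-pi}^{pi} g(t)^2 dt = 1/pi · (45*pi) = 45.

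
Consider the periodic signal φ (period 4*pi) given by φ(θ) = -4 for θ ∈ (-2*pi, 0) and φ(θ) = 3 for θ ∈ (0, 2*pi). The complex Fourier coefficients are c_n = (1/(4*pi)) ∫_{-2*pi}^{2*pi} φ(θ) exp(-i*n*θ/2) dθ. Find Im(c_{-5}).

Since φ is real-valued, Im(c_{-5}) = -(1/(4*pi)) ∫_{-2*pi}^{2*pi} φ(θ) sin(-5*θ/2) dθ = b_{5}/2.
Split the integral at the breakpoints.
Directly, an antiderivative of (-4) sin(-5*θ/2) is -8*cos(5*θ/2)/5; evaluating from -2*pi to 0: ∫_{-2*pi}^{0} (-4) sin(-5*θ/2) dθ = (-8/5) - (8/5) = -16/5.
Directly, an antiderivative of (3) sin(-5*θ/2) is 6*cos(5*θ/2)/5; evaluating from 0 to 2*pi: ∫_{0}^{2*pi} (3) sin(-5*θ/2) dθ = (-6/5) - (6/5) = -12/5.
So ∫_{-2*pi}^{2*pi} φ(θ) sin(-5*θ/2) dθ = -28/5.
Hence Im(c_{-5}) = (-1/(4*pi))·(-28/5) = 7/(5*pi).

7/(5*pi)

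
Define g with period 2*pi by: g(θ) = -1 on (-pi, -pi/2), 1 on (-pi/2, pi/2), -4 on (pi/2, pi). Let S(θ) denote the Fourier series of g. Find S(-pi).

At θ = -pi the one-sided limits are g(-pi^-) = -4 and g(-pi^+) = -1.
By Dirichlet's theorem the series converges to their average, [(-4) + (-1)]/2 = -5/2.

-5/2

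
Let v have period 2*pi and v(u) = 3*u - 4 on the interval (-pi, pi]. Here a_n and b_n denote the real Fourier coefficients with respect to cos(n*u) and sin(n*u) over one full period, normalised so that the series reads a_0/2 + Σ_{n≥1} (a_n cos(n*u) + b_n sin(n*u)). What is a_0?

a_0 = 1/pi ∫_{-pi}^{pi} v(u) du = 1/pi · (-8*pi) = -8.

-8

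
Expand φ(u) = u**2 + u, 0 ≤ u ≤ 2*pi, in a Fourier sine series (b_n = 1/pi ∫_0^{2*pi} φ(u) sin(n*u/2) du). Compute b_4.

b_4 = 1/pi ∫_0^{2*pi} (u**2 + u) sin(2*u) du.
Integrating by parts twice (tabular method), an antiderivative of (u**2 + u) sin(2*u) is -u**2*cos(2*u)/2 + u*sin(2*u)/2 - u*cos(2*u)/2 + sin(2*u)/4 + cos(2*u)/4; evaluating from 0 to 2*pi: ∫_{0}^{2*pi} (u**2 + u) sin(2*u) du = (-2*pi**2 - pi + 1/4) - (1/4) = -pi*(1 + 2*pi).
Hence b_4 = (1/pi)·(-pi*(1 + 2*pi)) = -2*pi - 1.

-2*pi - 1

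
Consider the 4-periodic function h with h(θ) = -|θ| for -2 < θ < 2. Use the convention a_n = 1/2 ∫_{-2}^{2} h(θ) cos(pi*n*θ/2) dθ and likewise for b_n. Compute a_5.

8/(25*pi**2)

a_5 = 1/2 ∫_{-2}^{2} h(θ) cos(5*pi*θ/2) dθ.
h is even and cos(5*pi*θ/2) is even, so the integrand is even and a_5 = ∫_0^{2} h(θ) cos(5*pi*θ/2) dθ.
Integrating by parts (boundary term plus one more integral), an antiderivative of (-θ) cos(5*pi*θ/2) is -2*θ*sin(5*pi*θ/2)/(5*pi) - 4*cos(5*pi*θ/2)/(25*pi**2); evaluating from 0 to 2: ∫_{0}^{2} (-θ) cos(5*pi*θ/2) dθ = (4/(25*pi**2)) - (-4/(25*pi**2)) = 8/(25*pi**2).
Hence a_5 = 8/(25*pi**2).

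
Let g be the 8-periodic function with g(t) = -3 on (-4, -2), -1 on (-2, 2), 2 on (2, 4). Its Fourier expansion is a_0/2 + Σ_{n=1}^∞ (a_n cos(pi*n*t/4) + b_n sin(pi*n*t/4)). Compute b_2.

b_2 = 1/4 ∫_{-4}^{4} g(t) sin(pi*t/2) dt.
Split the integral at the breakpoints.
Directly, an antiderivative of (-3) sin(pi*t/2) is 6*cos(pi*t/2)/pi; evaluating from -4 to -2: ∫_{-4}^{-2} (-3) sin(pi*t/2) dt = (-6/pi) - (6/pi) = -12/pi.
Directly, an antiderivative of (-1) sin(pi*t/2) is 2*cos(pi*t/2)/pi; evaluating from -2 to 2: ∫_{-2}^{2} (-1) sin(pi*t/2) dt = (-2/pi) - (-2/pi) = 0.
Directly, an antiderivative of (2) sin(pi*t/2) is -4*cos(pi*t/2)/pi; evaluating from 2 to 4: ∫_{2}^{4} (2) sin(pi*t/2) dt = (-4/pi) - (4/pi) = -8/pi.
Summing the pieces and multiplying by (1/4) gives b_2 = -5/pi.

-5/pi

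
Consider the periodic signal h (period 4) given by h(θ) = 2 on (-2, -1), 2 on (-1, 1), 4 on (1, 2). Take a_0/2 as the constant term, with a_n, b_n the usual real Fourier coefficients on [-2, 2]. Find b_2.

b_2 = 1/2 ∫_{-2}^{2} h(θ) sin(pi*θ) dθ.
Split the integral at the breakpoints.
Directly, an antiderivative of (2) sin(pi*θ) is -2*cos(pi*θ)/pi; evaluating from -2 to -1: ∫_{-2}^{-1} (2) sin(pi*θ) dθ = (2/pi) - (-2/pi) = 4/pi.
Directly, an antiderivative of (2) sin(pi*θ) is -2*cos(pi*θ)/pi; evaluating from -1 to 1: ∫_{-1}^{1} (2) sin(pi*θ) dθ = (2/pi) - (2/pi) = 0.
Directly, an antiderivative of (4) sin(pi*θ) is -4*cos(pi*θ)/pi; evaluating from 1 to 2: ∫_{1}^{2} (4) sin(pi*θ) dθ = (-4/pi) - (4/pi) = -8/pi.
Summing the pieces and multiplying by (1/2) gives b_2 = -2/pi.

-2/pi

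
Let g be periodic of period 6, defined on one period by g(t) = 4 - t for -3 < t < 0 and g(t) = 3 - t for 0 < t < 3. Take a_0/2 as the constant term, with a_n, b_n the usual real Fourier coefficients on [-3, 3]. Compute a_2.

a_2 = 1/3 ∫_{-3}^{3} g(t) cos(2*pi*t/3) dt.
Split the integral at the breakpoints.
Integrating by parts (boundary term plus one more integral), an antiderivative of (4 - t) cos(2*pi*t/3) is -3*t*sin(2*pi*t/3)/(2*pi) + 6*sin(2*pi*t/3)/pi - 9*cos(2*pi*t/3)/(4*pi**2); evaluating from -3 to 0: ∫_{-3}^{0} (4 - t) cos(2*pi*t/3) dt = (-9/(4*pi**2)) - (-9/(4*pi**2)) = 0.
Integrating by parts (boundary term plus one more integral), an antiderivative of (3 - t) cos(2*pi*t/3) is -3*t*sin(2*pi*t/3)/(2*pi) + 9*sin(2*pi*t/3)/(2*pi) - 9*cos(2*pi*t/3)/(4*pi**2); evaluating from 0 to 3: ∫_{0}^{3} (3 - t) cos(2*pi*t/3) dt = (-9/(4*pi**2)) - (-9/(4*pi**2)) = 0.
Summing the pieces and multiplying by (1/3) gives a_2 = 0.

0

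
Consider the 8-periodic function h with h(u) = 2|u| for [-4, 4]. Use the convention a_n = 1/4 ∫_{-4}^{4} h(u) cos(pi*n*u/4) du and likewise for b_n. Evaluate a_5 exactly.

a_5 = 1/4 ∫_{-4}^{4} h(u) cos(5*pi*u/4) du.
h is even and cos(5*pi*u/4) is even, so the integrand is even and a_5 = 1/2 ∫_0^{4} h(u) cos(5*pi*u/4) du.
Integrating by parts (boundary term plus one more integral), an antiderivative of (2*u) cos(5*pi*u/4) is 8*u*sin(5*pi*u/4)/(5*pi) + 32*cos(5*pi*u/4)/(25*pi**2); evaluating from 0 to 4: ∫_{0}^{4} (2*u) cos(5*pi*u/4) du = (-32/(25*pi**2)) - (32/(25*pi**2)) = -64/(25*pi**2).
Hence a_5 = (1/2)·(-64/(25*pi**2)) = -32/(25*pi**2).

-32/(25*pi**2)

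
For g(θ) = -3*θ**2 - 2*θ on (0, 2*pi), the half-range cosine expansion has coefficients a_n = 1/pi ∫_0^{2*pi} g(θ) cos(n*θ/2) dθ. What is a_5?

a_5 = 1/pi ∫_0^{2*pi} (-3*θ**2 - 2*θ) cos(5*θ/2) dθ.
Integrating by parts twice (tabular method), an antiderivative of (-3*θ**2 - 2*θ) cos(5*θ/2) is -6*θ**2*sin(5*θ/2)/5 - 4*θ*sin(5*θ/2)/5 - 24*θ*cos(5*θ/2)/25 + 48*sin(5*θ/2)/125 - 8*cos(5*θ/2)/25; evaluating from 0 to 2*pi: ∫_{0}^{2*pi} (-3*θ**2 - 2*θ) cos(5*θ/2) dθ = (8/25 + 48*pi/25) - (-8/25) = 16/25 + 48*pi/25.
Hence a_5 = (1/pi)·(16/25 + 48*pi/25) = 16*(1 + 3*pi)/(25*pi).

16*(1 + 3*pi)/(25*pi)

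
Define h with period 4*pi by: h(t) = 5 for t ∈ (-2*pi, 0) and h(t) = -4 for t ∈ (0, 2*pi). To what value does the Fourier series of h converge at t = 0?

At t = 0 the one-sided limits are h(0^-) = 5 and h(0^+) = -4.
By Dirichlet's theorem the series converges to their average, [(5) + (-4)]/2 = 1/2.

1/2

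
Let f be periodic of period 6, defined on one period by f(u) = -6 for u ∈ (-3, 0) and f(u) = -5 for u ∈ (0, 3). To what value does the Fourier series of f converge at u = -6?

-11/2

u = -6 differs from u = 0 by -1 full period(s), and the series is 6-periodic.
At u = 0 the one-sided limits are f(0^-) = -6 and f(0^+) = -5.
By Dirichlet's theorem the series converges to their average, [(-6) + (-5)]/2 = -11/2.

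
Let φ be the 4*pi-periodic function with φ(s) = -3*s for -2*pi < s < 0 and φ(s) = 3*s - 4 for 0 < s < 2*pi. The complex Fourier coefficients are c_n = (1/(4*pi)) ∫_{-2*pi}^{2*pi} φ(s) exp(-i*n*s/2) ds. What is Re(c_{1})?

Since φ is real-valued, Re(c_{1}) = (1/(4*pi)) ∫_{-2*pi}^{2*pi} φ(s) cos(s/2) ds = a_{1}/2.
Split the integral at the breakpoints.
Integrating by parts (boundary term plus one more integral), an antiderivative of (-3*s) cos(s/2) is -6*s*sin(s/2) - 12*cos(s/2); evaluating from -2*pi to 0: ∫_{-2*pi}^{0} (-3*s) cos(s/2) ds = (-12) - (12) = -24.
Integrating by parts (boundary term plus one more integral), an antiderivative of (3*s - 4) cos(s/2) is 6*s*sin(s/2) - 8*sin(s/2) + 12*cos(s/2); evaluating from 0 to 2*pi: ∫_{0}^{2*pi} (3*s - 4) cos(s/2) ds = (-12) - (12) = -24.
So ∫_{-2*pi}^{2*pi} φ(s) cos(s/2) ds = -48.
Hence Re(c_{1}) = (1/(4*pi))·(-48) = -12/pi.

-12/pi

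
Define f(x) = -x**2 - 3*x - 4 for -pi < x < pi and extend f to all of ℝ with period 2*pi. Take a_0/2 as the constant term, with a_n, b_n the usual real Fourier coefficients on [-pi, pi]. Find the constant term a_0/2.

a_0 = 1/pi ∫_{-pi}^{pi} f(x) dx = 1/pi · (-2*pi*(pi**2 + 12)/3) = -8 - 2*pi**2/3.
So the constant term a_0/2 = -4 - pi**2/3.

-4 - pi**2/3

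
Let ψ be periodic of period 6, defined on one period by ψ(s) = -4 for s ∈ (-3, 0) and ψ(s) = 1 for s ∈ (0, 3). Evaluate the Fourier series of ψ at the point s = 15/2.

s = 15/2 differs from s = 3/2 by 1 full period(s), and the series is 6-periodic.
ψ is continuous at s = 3/2 with value 1, so the series converges to 1 there.

1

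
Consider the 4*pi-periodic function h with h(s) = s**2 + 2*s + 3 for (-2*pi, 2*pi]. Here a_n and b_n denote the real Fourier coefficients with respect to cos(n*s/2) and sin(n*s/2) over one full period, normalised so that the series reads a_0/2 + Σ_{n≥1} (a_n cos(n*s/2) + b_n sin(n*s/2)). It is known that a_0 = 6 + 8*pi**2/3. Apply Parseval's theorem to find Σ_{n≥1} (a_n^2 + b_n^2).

32*pi**2*(15 + 4*pi**2)/45

Parseval: a_0^2/2 + Σ_{n≥1} (a_n^2+b_n^2) = (1/(2*pi)) ∫_{-2*pi}^{2*pi} h(s)^2 ds = 18 + 80*pi**2/3 + 32*pi**4/5.
Subtract a_0^2/2 = 2*(9 + 4*pi**2)**2/9: Σ (a_n^2+b_n^2) = 32*pi**2*(15 + 4*pi**2)/45.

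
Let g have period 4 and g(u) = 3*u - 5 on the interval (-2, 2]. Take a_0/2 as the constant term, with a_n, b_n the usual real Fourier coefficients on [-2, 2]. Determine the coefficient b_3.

b_3 = 1/2 ∫_{-2}^{2} g(u) sin(3*pi*u/2) du.
Integrating by parts (boundary term plus one more integral), an antiderivative of (3*u - 5) sin(3*pi*u/2) is -2*u*cos(3*pi*u/2)/pi + 4*sin(3*pi*u/2)/(3*pi**2) + 10*cos(3*pi*u/2)/(3*pi); evaluating from -2 to 2: ∫_{-2}^{2} (3*u - 5) sin(3*pi*u/2) du = (2/(3*pi)) - (-22/(3*pi)) = 8/pi.
Hence b_3 = (1/2)·(8/pi) = 4/pi.

4/pi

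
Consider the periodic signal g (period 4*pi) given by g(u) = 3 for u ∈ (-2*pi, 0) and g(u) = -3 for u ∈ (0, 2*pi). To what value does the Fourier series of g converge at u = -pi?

g is continuous at u = -pi with value 3, so the series converges to 3 there.

3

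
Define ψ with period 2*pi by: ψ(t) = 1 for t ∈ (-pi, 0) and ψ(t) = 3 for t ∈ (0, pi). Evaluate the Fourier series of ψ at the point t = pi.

At t = pi the one-sided limits are ψ(pi^-) = 3 and ψ(pi^+) = 1.
By Dirichlet's theorem the series converges to their average, [(3) + (1)]/2 = 2.

2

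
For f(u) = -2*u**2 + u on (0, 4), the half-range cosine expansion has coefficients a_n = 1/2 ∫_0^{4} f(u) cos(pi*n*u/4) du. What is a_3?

112/(9*pi**2)

a_3 = 1/2 ∫_0^{4} (-2*u**2 + u) cos(3*pi*u/4) du.
Integrating by parts twice (tabular method), an antiderivative of (-2*u**2 + u) cos(3*pi*u/4) is -8*u**2*sin(3*pi*u/4)/(3*pi) + 4*u*sin(3*pi*u/4)/(3*pi) - 64*u*cos(3*pi*u/4)/(9*pi**2) + 256*sin(3*pi*u/4)/(27*pi**3) + 16*cos(3*pi*u/4)/(9*pi**2); evaluating from 0 to 4: ∫_{0}^{4} (-2*u**2 + u) cos(3*pi*u/4) du = (80/(3*pi**2)) - (16/(9*pi**2)) = 224/(9*pi**2).
Hence a_3 = (1/2)·(224/(9*pi**2)) = 112/(9*pi**2).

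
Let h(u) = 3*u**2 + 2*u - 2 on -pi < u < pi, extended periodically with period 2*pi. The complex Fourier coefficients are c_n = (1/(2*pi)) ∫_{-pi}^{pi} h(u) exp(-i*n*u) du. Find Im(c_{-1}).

2

Since h is real-valued, Im(c_{-1}) = -(1/(2*pi)) ∫_{-pi}^{pi} h(u) sin(-u) du = b_{1}/2.
Integrating by parts twice (tabular method), an antiderivative of (3*u**2 + 2*u - 2) sin(-u) is 3*u**2*cos(u) - 6*u*sin(u) + 2*u*cos(u) - 2*sin(u) - 8*cos(u); evaluating from -pi to pi: ∫_{-pi}^{pi} (3*u**2 + 2*u - 2) sin(-u) du = (-3*pi**2 - 2*pi + 8) - (-3*pi**2 + 2*pi + 8) = -4*pi.
Hence Im(c_{-1}) = (-1/(2*pi))·(-4*pi) = 2.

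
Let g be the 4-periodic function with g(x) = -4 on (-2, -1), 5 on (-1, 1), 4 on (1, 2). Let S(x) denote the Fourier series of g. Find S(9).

9/2

x = 9 differs from x = 1 by 2 full period(s), and the series is 4-periodic.
At x = 1 the one-sided limits are g(1^-) = 5 and g(1^+) = 4.
By Dirichlet's theorem the series converges to their average, [(5) + (4)]/2 = 9/2.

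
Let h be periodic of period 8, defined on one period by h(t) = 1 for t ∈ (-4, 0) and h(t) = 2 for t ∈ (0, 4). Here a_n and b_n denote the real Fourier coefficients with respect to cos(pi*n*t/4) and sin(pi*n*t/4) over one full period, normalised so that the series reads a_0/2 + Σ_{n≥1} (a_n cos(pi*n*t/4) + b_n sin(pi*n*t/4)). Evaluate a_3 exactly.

a_3 = 1/4 ∫_{-4}^{4} h(t) cos(3*pi*t/4) dt.
Split the integral at the breakpoints.
Directly, an antiderivative of (1) cos(3*pi*t/4) is 4*sin(3*pi*t/4)/(3*pi); evaluating from -4 to 0: ∫_{-4}^{0} (1) cos(3*pi*t/4) dt = (0) - (0) = 0.
Directly, an antiderivative of (2) cos(3*pi*t/4) is 8*sin(3*pi*t/4)/(3*pi); evaluating from 0 to 4: ∫_{0}^{4} (2) cos(3*pi*t/4) dt = (0) - (0) = 0.
Summing the pieces and multiplying by (1/4) gives a_3 = 0.

0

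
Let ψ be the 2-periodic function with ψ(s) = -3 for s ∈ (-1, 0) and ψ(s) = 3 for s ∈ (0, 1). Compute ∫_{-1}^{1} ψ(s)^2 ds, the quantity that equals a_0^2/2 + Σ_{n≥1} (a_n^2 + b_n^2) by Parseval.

18

∫_{-1}^{1} ψ(s)^2 ds = 18.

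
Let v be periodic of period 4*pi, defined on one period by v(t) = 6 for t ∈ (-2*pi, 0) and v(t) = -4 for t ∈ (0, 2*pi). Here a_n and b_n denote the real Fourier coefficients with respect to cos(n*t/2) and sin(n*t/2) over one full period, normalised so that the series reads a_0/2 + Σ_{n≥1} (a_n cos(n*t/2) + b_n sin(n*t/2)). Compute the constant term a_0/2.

a_0 = (1/(2*pi)) ∫_{-2*pi}^{2*pi} v(t) dt = (1/(2*pi)) · (4*pi) = 2.
So the constant term a_0/2 = 1.

1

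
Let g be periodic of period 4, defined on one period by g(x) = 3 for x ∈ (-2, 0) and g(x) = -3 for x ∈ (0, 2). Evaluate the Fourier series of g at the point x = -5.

3

x = -5 differs from x = -1 by -1 full period(s), and the series is 4-periodic.
g is continuous at x = -1 with value 3, so the series converges to 3 there.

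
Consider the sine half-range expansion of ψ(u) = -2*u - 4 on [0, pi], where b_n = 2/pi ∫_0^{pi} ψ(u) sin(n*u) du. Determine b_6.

2/3

b_6 = 2/pi ∫_0^{pi} (-2*u - 4) sin(6*u) du.
Integrating by parts (boundary term plus one more integral), an antiderivative of (-2*u - 4) sin(6*u) is u*cos(6*u)/3 - sin(6*u)/18 + 2*cos(6*u)/3; evaluating from 0 to pi: ∫_{0}^{pi} (-2*u - 4) sin(6*u) du = (2/3 + pi/3) - (2/3) = pi/3.
Hence b_6 = (2/pi)·(pi/3) = 2/3.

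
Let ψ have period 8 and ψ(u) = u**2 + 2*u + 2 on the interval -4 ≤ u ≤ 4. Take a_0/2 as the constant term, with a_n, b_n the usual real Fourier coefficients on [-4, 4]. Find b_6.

-8/(3*pi)

b_6 = 1/4 ∫_{-4}^{4} ψ(u) sin(3*pi*u/2) du.
Integrating by parts twice (tabular method), an antiderivative of (u**2 + 2*u + 2) sin(3*pi*u/2) is -2*u**2*cos(3*pi*u/2)/(3*pi) + 8*u*sin(3*pi*u/2)/(9*pi**2) - 4*u*cos(3*pi*u/2)/(3*pi) + 8*sin(3*pi*u/2)/(9*pi**2) - 4*cos(3*pi*u/2)/(3*pi) + 16*cos(3*pi*u/2)/(27*pi**3); evaluating from -4 to 4: ∫_{-4}^{4} (u**2 + 2*u + 2) sin(3*pi*u/2) du = (4*(4 - 117*pi**2)/(27*pi**3)) - (4*(4 - 45*pi**2)/(27*pi**3)) = -32/(3*pi).
Hence b_6 = (1/4)·(-32/(3*pi)) = -8/(3*pi).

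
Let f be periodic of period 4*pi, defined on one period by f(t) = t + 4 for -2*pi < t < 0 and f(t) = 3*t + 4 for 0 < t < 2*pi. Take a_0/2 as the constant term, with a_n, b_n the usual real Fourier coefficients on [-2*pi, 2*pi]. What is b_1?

b_1 = (1/(2*pi)) ∫_{-2*pi}^{2*pi} f(t) sin(t/2) dt.
Split the integral at the breakpoints.
Integrating by parts (boundary term plus one more integral), an antiderivative of (t + 4) sin(t/2) is -2*t*cos(t/2) + 4*sin(t/2) - 8*cos(t/2); evaluating from -2*pi to 0: ∫_{-2*pi}^{0} (t + 4) sin(t/2) dt = (-8) - (8 - 4*pi) = -16 + 4*pi.
Integrating by parts (boundary term plus one more integral), an antiderivative of (3*t + 4) sin(t/2) is -6*t*cos(t/2) + 12*sin(t/2) - 8*cos(t/2); evaluating from 0 to 2*pi: ∫_{0}^{2*pi} (3*t + 4) sin(t/2) dt = (8 + 12*pi) - (-8) = 16 + 12*pi.
Summing the pieces and multiplying by (1/(2*pi)) gives b_1 = 8.

8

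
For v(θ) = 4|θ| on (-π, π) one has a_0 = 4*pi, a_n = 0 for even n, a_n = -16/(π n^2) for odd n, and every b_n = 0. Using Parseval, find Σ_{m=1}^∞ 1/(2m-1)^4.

pi**4/96

Parseval: a_0^2/2 + Σ a_n^2 = (1/π) ∫_{-π}^{π} v(θ)^2 dθ = 32*pi**2/3.
Subtract a_0^2/2 = 8*pi**2: Σ a_n^2 = 8*pi**2/3.
Only odd n contribute, with a_n^2 = 256/(π^2 n^4), so Σ_{m≥1} 1/(2m-1)^4 = π^2·(8*pi**2/3)/256 = pi**4/96.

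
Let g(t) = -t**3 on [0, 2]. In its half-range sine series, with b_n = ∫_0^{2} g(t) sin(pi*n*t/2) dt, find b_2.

b_2 = ∫_0^{2} (-t**3) sin(pi*t) dt.
Integrating by parts three times (tabular method), an antiderivative of (-t**3) sin(pi*t) is t**3*cos(pi*t)/pi - 3*t**2*sin(pi*t)/pi**2 - 6*t*cos(pi*t)/pi**3 + 6*sin(pi*t)/pi**4; evaluating from 0 to 2: ∫_{0}^{2} (-t**3) sin(pi*t) dt = (-12/pi**3 + 8/pi) - (0) = -12/pi**3 + 8/pi.
Hence b_2 = -12/pi**3 + 8/pi.

-12/pi**3 + 8/pi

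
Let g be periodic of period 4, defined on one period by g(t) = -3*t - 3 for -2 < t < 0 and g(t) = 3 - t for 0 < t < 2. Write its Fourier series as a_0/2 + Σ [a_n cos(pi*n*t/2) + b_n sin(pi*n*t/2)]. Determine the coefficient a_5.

-8/(25*pi**2)

a_5 = 1/2 ∫_{-2}^{2} g(t) cos(5*pi*t/2) dt.
Split the integral at the breakpoints.
Integrating by parts (boundary term plus one more integral), an antiderivative of (-3*t - 3) cos(5*pi*t/2) is -6*t*sin(5*pi*t/2)/(5*pi) - 6*sin(5*pi*t/2)/(5*pi) - 12*cos(5*pi*t/2)/(25*pi**2); evaluating from -2 to 0: ∫_{-2}^{0} (-3*t - 3) cos(5*pi*t/2) dt = (-12/(25*pi**2)) - (12/(25*pi**2)) = -24/(25*pi**2).
Integrating by parts (boundary term plus one more integral), an antiderivative of (3 - t) cos(5*pi*t/2) is -2*t*sin(5*pi*t/2)/(5*pi) + 6*sin(5*pi*t/2)/(5*pi) - 4*cos(5*pi*t/2)/(25*pi**2); evaluating from 0 to 2: ∫_{0}^{2} (3 - t) cos(5*pi*t/2) dt = (4/(25*pi**2)) - (-4/(25*pi**2)) = 8/(25*pi**2).
Summing the pieces and multiplying by (1/2) gives a_5 = -8/(25*pi**2).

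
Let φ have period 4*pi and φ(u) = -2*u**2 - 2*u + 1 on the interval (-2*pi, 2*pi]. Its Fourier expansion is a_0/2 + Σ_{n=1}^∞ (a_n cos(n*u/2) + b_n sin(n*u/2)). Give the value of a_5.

a_5 = (1/(2*pi)) ∫_{-2*pi}^{2*pi} φ(u) cos(5*u/2) du.
Integrating by parts twice (tabular method), an antiderivative of (-2*u**2 - 2*u + 1) cos(5*u/2) is -4*u**2*sin(5*u/2)/5 - 4*u*sin(5*u/2)/5 - 16*u*cos(5*u/2)/25 + 82*sin(5*u/2)/125 - 8*cos(5*u/2)/25; evaluating from -2*pi to 2*pi: ∫_{-2*pi}^{2*pi} (-2*u**2 - 2*u + 1) cos(5*u/2) du = (8/25 + 32*pi/25) - (8/25 - 32*pi/25) = 64*pi/25.
Hence a_5 = (1/(2*pi))·(64*pi/25) = 32/25.

32/25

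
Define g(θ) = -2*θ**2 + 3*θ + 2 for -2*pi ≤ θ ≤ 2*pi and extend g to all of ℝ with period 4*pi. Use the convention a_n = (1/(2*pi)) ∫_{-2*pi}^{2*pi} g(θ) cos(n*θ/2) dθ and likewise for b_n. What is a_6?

-8/9

a_6 = (1/(2*pi)) ∫_{-2*pi}^{2*pi} g(θ) cos(3*θ) dθ.
Integrating by parts twice (tabular method), an antiderivative of (-2*θ**2 + 3*θ + 2) cos(3*θ) is -2*θ**2*sin(3*θ)/3 + θ*sin(3*θ) - 4*θ*cos(3*θ)/9 + 22*sin(3*θ)/27 + cos(3*θ)/3; evaluating from -2*pi to 2*pi: ∫_{-2*pi}^{2*pi} (-2*θ**2 + 3*θ + 2) cos(3*θ) dθ = (1/3 - 8*pi/9) - (1/3 + 8*pi/9) = -16*pi/9.
Hence a_6 = (1/(2*pi))·(-16*pi/9) = -8/9.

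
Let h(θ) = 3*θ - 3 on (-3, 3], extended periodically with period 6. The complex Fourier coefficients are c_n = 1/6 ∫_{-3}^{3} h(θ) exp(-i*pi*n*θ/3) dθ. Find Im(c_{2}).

Since h is real-valued, Im(c_{2}) = -1/6 ∫_{-3}^{3} h(θ) sin(2*pi*θ/3) dθ = -b_{2}/2.
Integrating by parts (boundary term plus one more integral), an antiderivative of (3*θ - 3) sin(2*pi*θ/3) is -9*θ*cos(2*pi*θ/3)/(2*pi) + 27*sin(2*pi*θ/3)/(4*pi**2) + 9*cos(2*pi*θ/3)/(2*pi); evaluating from -3 to 3: ∫_{-3}^{3} (3*θ - 3) sin(2*pi*θ/3) dθ = (-9/pi) - (18/pi) = -27/pi.
Hence Im(c_{2}) = (-1/6)·(-27/pi) = 9/(2*pi).

9/(2*pi)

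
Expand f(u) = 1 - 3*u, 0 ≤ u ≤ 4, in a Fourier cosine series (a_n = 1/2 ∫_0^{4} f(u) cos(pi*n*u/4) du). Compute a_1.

a_1 = 1/2 ∫_0^{4} (1 - 3*u) cos(pi*u/4) du.
Integrating by parts (boundary term plus one more integral), an antiderivative of (1 - 3*u) cos(pi*u/4) is -12*u*sin(pi*u/4)/pi + 4*sin(pi*u/4)/pi - 48*cos(pi*u/4)/pi**2; evaluating from 0 to 4: ∫_{0}^{4} (1 - 3*u) cos(pi*u/4) du = (48/pi**2) - (-48/pi**2) = 96/pi**2.
Hence a_1 = (1/2)·(96/pi**2) = 48/pi**2.

48/pi**2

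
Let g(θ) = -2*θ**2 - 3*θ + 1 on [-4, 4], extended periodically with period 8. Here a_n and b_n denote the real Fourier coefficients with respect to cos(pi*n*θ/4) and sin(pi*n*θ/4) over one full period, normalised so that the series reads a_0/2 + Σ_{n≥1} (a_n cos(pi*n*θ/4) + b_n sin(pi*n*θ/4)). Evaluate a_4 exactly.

-8/pi**2

a_4 = 1/4 ∫_{-4}^{4} g(θ) cos(pi*θ) dθ.
Integrating by parts twice (tabular method), an antiderivative of (-2*θ**2 - 3*θ + 1) cos(pi*θ) is -2*θ**2*sin(pi*θ)/pi - 3*θ*sin(pi*θ)/pi - 4*θ*cos(pi*θ)/pi**2 + 4*sin(pi*θ)/pi**3 + sin(pi*θ)/pi - 3*cos(pi*θ)/pi**2; evaluating from -4 to 4: ∫_{-4}^{4} (-2*θ**2 - 3*θ + 1) cos(pi*θ) dθ = (-19/pi**2) - (13/pi**2) = -32/pi**2.
Hence a_4 = (1/4)·(-32/pi**2) = -8/pi**2.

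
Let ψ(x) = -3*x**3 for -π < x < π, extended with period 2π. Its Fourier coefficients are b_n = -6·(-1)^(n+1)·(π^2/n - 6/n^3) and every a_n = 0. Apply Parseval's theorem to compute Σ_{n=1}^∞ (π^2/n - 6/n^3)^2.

pi**6/14

Parseval: Σ b_n^2 = (1/π) ∫_{-π}^{π} ψ(x)^2 dx = 18*pi**6/7.
b_n^2 = 36·(π^2/n - 6/n^3)^2, so the sum equals (18*pi**6/7)/36 = pi**6/14.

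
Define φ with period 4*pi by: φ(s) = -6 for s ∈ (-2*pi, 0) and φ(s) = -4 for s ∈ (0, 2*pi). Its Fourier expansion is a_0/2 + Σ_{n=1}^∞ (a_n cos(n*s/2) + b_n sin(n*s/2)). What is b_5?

4/(5*pi)

b_5 = (1/(2*pi)) ∫_{-2*pi}^{2*pi} φ(s) sin(5*s/2) ds.
Split the integral at the breakpoints.
Directly, an antiderivative of (-6) sin(5*s/2) is 12*cos(5*s/2)/5; evaluating from -2*pi to 0: ∫_{-2*pi}^{0} (-6) sin(5*s/2) ds = (12/5) - (-12/5) = 24/5.
Directly, an antiderivative of (-4) sin(5*s/2) is 8*cos(5*s/2)/5; evaluating from 0 to 2*pi: ∫_{0}^{2*pi} (-4) sin(5*s/2) ds = (-8/5) - (8/5) = -16/5.
Summing the pieces and multiplying by (1/(2*pi)) gives b_5 = 4/(5*pi).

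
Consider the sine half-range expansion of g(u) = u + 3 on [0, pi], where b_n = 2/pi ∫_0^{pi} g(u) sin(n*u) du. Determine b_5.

2*(pi + 6)/(5*pi)

b_5 = 2/pi ∫_0^{pi} (u + 3) sin(5*u) du.
Integrating by parts (boundary term plus one more integral), an antiderivative of (u + 3) sin(5*u) is -u*cos(5*u)/5 + sin(5*u)/25 - 3*cos(5*u)/5; evaluating from 0 to pi: ∫_{0}^{pi} (u + 3) sin(5*u) du = (3/5 + pi/5) - (-3/5) = pi/5 + 6/5.
Hence b_5 = (2/pi)·(pi/5 + 6/5) = 2*(pi + 6)/(5*pi).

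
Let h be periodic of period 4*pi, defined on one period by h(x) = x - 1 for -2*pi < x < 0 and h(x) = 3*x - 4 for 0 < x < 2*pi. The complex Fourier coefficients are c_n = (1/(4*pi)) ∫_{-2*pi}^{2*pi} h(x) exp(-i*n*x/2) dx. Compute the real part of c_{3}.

-4/(9*pi)

Since h is real-valued, Re(c_{3}) = (1/(4*pi)) ∫_{-2*pi}^{2*pi} h(x) cos(3*x/2) dx = a_{3}/2.
Split the integral at the breakpoints.
Integrating by parts (boundary term plus one more integral), an antiderivative of (x - 1) cos(3*x/2) is 2*x*sin(3*x/2)/3 - 2*sin(3*x/2)/3 + 4*cos(3*x/2)/9; evaluating from -2*pi to 0: ∫_{-2*pi}^{0} (x - 1) cos(3*x/2) dx = (4/9) - (-4/9) = 8/9.
Integrating by parts (boundary term plus one more integral), an antiderivative of (3*x - 4) cos(3*x/2) is 2*x*sin(3*x/2) - 8*sin(3*x/2)/3 + 4*cos(3*x/2)/3; evaluating from 0 to 2*pi: ∫_{0}^{2*pi} (3*x - 4) cos(3*x/2) dx = (-4/3) - (4/3) = -8/3.
So ∫_{-2*pi}^{2*pi} h(x) cos(3*x/2) dx = -16/9.
Hence Re(c_{3}) = (1/(4*pi))·(-16/9) = -4/(9*pi).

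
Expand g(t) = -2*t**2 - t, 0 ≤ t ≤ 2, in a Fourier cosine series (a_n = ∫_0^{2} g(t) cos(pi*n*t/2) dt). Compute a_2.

-8/pi**2

a_2 = ∫_0^{2} (-2*t**2 - t) cos(pi*t) dt.
Integrating by parts twice (tabular method), an antiderivative of (-2*t**2 - t) cos(pi*t) is -2*t**2*sin(pi*t)/pi - t*sin(pi*t)/pi - 4*t*cos(pi*t)/pi**2 + 4*sin(pi*t)/pi**3 - cos(pi*t)/pi**2; evaluating from 0 to 2: ∫_{0}^{2} (-2*t**2 - t) cos(pi*t) dt = (-9/pi**2) - (-1/pi**2) = -8/pi**2.
Hence a_2 = -8/pi**2.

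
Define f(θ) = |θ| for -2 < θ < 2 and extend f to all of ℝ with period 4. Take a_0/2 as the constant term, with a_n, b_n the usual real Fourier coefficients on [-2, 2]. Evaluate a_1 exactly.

-8/pi**2

a_1 = 1/2 ∫_{-2}^{2} f(θ) cos(pi*θ/2) dθ.
f is even and cos(pi*θ/2) is even, so the integrand is even and a_1 = ∫_0^{2} f(θ) cos(pi*θ/2) dθ.
Integrating by parts (boundary term plus one more integral), an antiderivative of (θ) cos(pi*θ/2) is 2*θ*sin(pi*θ/2)/pi + 4*cos(pi*θ/2)/pi**2; evaluating from 0 to 2: ∫_{0}^{2} (θ) cos(pi*θ/2) dθ = (-4/pi**2) - (4/pi**2) = -8/pi**2.
Hence a_1 = -8/pi**2.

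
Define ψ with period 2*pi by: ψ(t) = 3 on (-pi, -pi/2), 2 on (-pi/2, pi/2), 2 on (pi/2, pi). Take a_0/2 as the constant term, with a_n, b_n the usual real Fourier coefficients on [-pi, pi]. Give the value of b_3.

-1/(3*pi)

b_3 = 1/pi ∫_{-pi}^{pi} ψ(t) sin(3*t) dt.
Split the integral at the breakpoints.
Directly, an antiderivative of (3) sin(3*t) is -cos(3*t); evaluating from -pi to -pi/2: ∫_{-pi}^{-pi/2} (3) sin(3*t) dt = (0) - (1) = -1.
Directly, an antiderivative of (2) sin(3*t) is -2*cos(3*t)/3; evaluating from -pi/2 to pi/2: ∫_{-pi/2}^{pi/2} (2) sin(3*t) dt = (0) - (0) = 0.
Directly, an antiderivative of (2) sin(3*t) is -2*cos(3*t)/3; evaluating from pi/2 to pi: ∫_{pi/2}^{pi} (2) sin(3*t) dt = (2/3) - (0) = 2/3.
Summing the pieces and multiplying by (1/pi) gives b_3 = -1/(3*pi).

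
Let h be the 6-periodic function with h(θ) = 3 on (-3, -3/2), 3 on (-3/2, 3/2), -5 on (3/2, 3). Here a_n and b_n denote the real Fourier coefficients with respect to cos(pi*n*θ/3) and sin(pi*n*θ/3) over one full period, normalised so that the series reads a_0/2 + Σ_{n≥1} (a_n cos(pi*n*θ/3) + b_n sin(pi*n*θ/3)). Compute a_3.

-8/(3*pi)

a_3 = 1/3 ∫_{-3}^{3} h(θ) cos(pi*θ) dθ.
Split the integral at the breakpoints.
Directly, an antiderivative of (3) cos(pi*θ) is 3*sin(pi*θ)/pi; evaluating from -3 to -3/2: ∫_{-3}^{-3/2} (3) cos(pi*θ) dθ = (3/pi) - (0) = 3/pi.
Directly, an antiderivative of (3) cos(pi*θ) is 3*sin(pi*θ)/pi; evaluating from -3/2 to 3/2: ∫_{-3/2}^{3/2} (3) cos(pi*θ) dθ = (-3/pi) - (3/pi) = -6/pi.
Directly, an antiderivative of (-5) cos(pi*θ) is -5*sin(pi*θ)/pi; evaluating from 3/2 to 3: ∫_{3/2}^{3} (-5) cos(pi*θ) dθ = (0) - (5/pi) = -5/pi.
Summing the pieces and multiplying by (1/3) gives a_3 = -8/(3*pi).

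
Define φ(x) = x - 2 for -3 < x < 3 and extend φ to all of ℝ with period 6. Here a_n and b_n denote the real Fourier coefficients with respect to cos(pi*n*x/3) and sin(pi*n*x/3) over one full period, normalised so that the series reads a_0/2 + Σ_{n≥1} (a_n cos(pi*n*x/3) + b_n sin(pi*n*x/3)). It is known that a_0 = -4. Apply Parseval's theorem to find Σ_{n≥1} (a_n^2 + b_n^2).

6

Parseval: a_0^2/2 + Σ_{n≥1} (a_n^2+b_n^2) = 1/3 ∫_{-3}^{3} φ(x)^2 dx = 14.
Subtract a_0^2/2 = 8: Σ (a_n^2+b_n^2) = 6.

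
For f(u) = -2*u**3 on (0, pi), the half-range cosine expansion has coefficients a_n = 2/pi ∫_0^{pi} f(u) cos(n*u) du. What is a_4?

a_4 = 2/pi ∫_0^{pi} (-2*u**3) cos(4*u) du.
Integrating by parts three times (tabular method), an antiderivative of (-2*u**3) cos(4*u) is -u**3*sin(4*u)/2 - 3*u**2*cos(4*u)/8 + 3*u*sin(4*u)/16 + 3*cos(4*u)/64; evaluating from 0 to pi: ∫_{0}^{pi} (-2*u**3) cos(4*u) du = (3/64 - 3*pi**2/8) - (3/64) = -3*pi**2/8.
Hence a_4 = (2/pi)·(-3*pi**2/8) = -3*pi/4.

-3*pi/4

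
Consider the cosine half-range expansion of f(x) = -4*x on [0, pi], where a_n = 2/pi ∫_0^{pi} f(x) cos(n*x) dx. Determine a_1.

16/pi

a_1 = 2/pi ∫_0^{pi} (-4*x) cos(x) dx.
Integrating by parts (boundary term plus one more integral), an antiderivative of (-4*x) cos(x) is -4*x*sin(x) - 4*cos(x); evaluating from 0 to pi: ∫_{0}^{pi} (-4*x) cos(x) dx = (4) - (-4) = 8.
Hence a_1 = (2/pi)·(8) = 16/pi.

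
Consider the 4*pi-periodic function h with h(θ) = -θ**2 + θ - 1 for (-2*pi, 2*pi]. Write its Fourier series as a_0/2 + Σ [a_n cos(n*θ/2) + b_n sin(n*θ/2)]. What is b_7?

b_7 = (1/(2*pi)) ∫_{-2*pi}^{2*pi} h(θ) sin(7*θ/2) dθ.
Integrating by parts twice (tabular method), an antiderivative of (-θ**2 + θ - 1) sin(7*θ/2) is 2*θ**2*cos(7*θ/2)/7 - 8*θ*sin(7*θ/2)/49 - 2*θ*cos(7*θ/2)/7 + 4*sin(7*θ/2)/49 + 82*cos(7*θ/2)/343; evaluating from -2*pi to 2*pi: ∫_{-2*pi}^{2*pi} (-θ**2 + θ - 1) sin(7*θ/2) dθ = (-8*pi**2/7 - 82/343 + 4*pi/7) - (-8*pi**2/7 - 4*pi/7 - 82/343) = 8*pi/7.
Hence b_7 = (1/(2*pi))·(8*pi/7) = 4/7.

4/7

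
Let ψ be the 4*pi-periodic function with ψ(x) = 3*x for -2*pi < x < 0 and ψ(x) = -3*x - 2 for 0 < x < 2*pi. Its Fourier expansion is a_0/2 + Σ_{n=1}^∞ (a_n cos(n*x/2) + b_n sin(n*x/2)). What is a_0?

-6*pi - 2

a_0 = (1/(2*pi)) ∫_{-2*pi}^{2*pi} ψ(x) dx = (1/(2*pi)) · (-4*pi*(1 + 3*pi)) = -6*pi - 2.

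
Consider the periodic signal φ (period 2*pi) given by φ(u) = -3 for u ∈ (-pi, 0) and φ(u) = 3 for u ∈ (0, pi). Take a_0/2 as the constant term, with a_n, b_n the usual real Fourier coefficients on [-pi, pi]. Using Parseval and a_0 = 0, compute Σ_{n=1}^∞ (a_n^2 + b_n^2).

18

Parseval: a_0^2/2 + Σ_{n≥1} (a_n^2+b_n^2) = 1/pi ∫_{-pi}^{pi} φ(u)^2 du = 18.
Subtract a_0^2/2 = 0: Σ (a_n^2+b_n^2) = 18.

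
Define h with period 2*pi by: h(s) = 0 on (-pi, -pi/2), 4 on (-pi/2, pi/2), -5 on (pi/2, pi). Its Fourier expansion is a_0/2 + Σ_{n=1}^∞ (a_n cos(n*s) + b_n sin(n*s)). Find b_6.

b_6 = 1/pi ∫_{-pi}^{pi} h(s) sin(6*s) ds.
Split the integral at the breakpoints.
∫_{-pi}^{-pi/2} (0) sin(6*s) ds = 0.
Directly, an antiderivative of (4) sin(6*s) is -2*cos(6*s)/3; evaluating from -pi/2 to pi/2: ∫_{-pi/2}^{pi/2} (4) sin(6*s) ds = (2/3) - (2/3) = 0.
Directly, an antiderivative of (-5) sin(6*s) is 5*cos(6*s)/6; evaluating from pi/2 to pi: ∫_{pi/2}^{pi} (-5) sin(6*s) ds = (5/6) - (-5/6) = 5/3.
Summing the pieces and multiplying by (1/pi) gives b_6 = 5/(3*pi).

5/(3*pi)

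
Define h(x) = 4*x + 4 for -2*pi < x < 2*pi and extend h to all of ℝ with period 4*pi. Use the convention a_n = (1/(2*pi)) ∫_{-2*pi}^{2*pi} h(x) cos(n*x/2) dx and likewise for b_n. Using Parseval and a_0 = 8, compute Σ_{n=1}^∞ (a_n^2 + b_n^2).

128*pi**2/3

Parseval: a_0^2/2 + Σ_{n≥1} (a_n^2+b_n^2) = (1/(2*pi)) ∫_{-2*pi}^{2*pi} h(x)^2 dx = 32 + 128*pi**2/3.
Subtract a_0^2/2 = 32: Σ (a_n^2+b_n^2) = 128*pi**2/3.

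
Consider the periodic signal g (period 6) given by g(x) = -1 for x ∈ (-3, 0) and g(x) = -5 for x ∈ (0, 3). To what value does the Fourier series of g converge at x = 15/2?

-5

x = 15/2 differs from x = 3/2 by 1 full period(s), and the series is 6-periodic.
g is continuous at x = 3/2 with value -5, so the series converges to -5 there.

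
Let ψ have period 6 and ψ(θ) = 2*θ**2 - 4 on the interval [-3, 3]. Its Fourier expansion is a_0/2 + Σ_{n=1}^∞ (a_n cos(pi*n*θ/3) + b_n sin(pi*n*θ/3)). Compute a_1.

a_1 = 1/3 ∫_{-3}^{3} ψ(θ) cos(pi*θ/3) dθ.
ψ is even and cos(pi*θ/3) is even, so the integrand is even and a_1 = 2/3 ∫_0^{3} ψ(θ) cos(pi*θ/3) dθ.
Integrating by parts twice (tabular method), an antiderivative of (2*θ**2 - 4) cos(pi*θ/3) is 6*θ**2*sin(pi*θ/3)/pi + 36*θ*cos(pi*θ/3)/pi**2 - 12*sin(pi*θ/3)/pi - 108*sin(pi*θ/3)/pi**3; evaluating from 0 to 3: ∫_{0}^{3} (2*θ**2 - 4) cos(pi*θ/3) dθ = (-108/pi**2) - (0) = -108/pi**2.
Hence a_1 = (2/3)·(-108/pi**2) = -72/pi**2.

-72/pi**2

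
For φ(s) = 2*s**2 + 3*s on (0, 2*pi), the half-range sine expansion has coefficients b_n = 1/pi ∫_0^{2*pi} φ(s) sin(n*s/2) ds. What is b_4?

-4*pi - 3

b_4 = 1/pi ∫_0^{2*pi} (2*s**2 + 3*s) sin(2*s) ds.
Integrating by parts twice (tabular method), an antiderivative of (2*s**2 + 3*s) sin(2*s) is -s**2*cos(2*s) + s*sin(2*s) - 3*s*cos(2*s)/2 + 3*sin(2*s)/4 + cos(2*s)/2; evaluating from 0 to 2*pi: ∫_{0}^{2*pi} (2*s**2 + 3*s) sin(2*s) ds = (-4*pi**2 - 3*pi + 1/2) - (1/2) = -pi*(3 + 4*pi).
Hence b_4 = (1/pi)·(-pi*(3 + 4*pi)) = -4*pi - 3.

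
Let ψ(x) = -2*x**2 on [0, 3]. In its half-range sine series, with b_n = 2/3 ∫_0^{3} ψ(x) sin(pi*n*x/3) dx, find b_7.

36*(4 - 49*pi**2)/(343*pi**3)

b_7 = 2/3 ∫_0^{3} (-2*x**2) sin(7*pi*x/3) dx.
Integrating by parts twice (tabular method), an antiderivative of (-2*x**2) sin(7*pi*x/3) is 6*x**2*cos(7*pi*x/3)/(7*pi) - 36*x*sin(7*pi*x/3)/(49*pi**2) - 108*cos(7*pi*x/3)/(343*pi**3); evaluating from 0 to 3: ∫_{0}^{3} (-2*x**2) sin(7*pi*x/3) dx = (54*(2 - 49*pi**2)/(343*pi**3)) - (-108/(343*pi**3)) = 54*(4 - 49*pi**2)/(343*pi**3).
Hence b_7 = (2/3)·(54*(4 - 49*pi**2)/(343*pi**3)) = 36*(4 - 49*pi**2)/(343*pi**3).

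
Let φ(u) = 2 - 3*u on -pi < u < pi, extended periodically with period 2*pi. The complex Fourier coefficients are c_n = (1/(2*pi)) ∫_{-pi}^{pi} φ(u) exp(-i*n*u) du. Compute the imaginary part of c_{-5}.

-3/5

Since φ is real-valued, Im(c_{-5}) = -(1/(2*pi)) ∫_{-pi}^{pi} φ(u) sin(-5*u) du = b_{5}/2.
Integrating by parts (boundary term plus one more integral), an antiderivative of (2 - 3*u) sin(-5*u) is -3*u*cos(5*u)/5 + 3*sin(5*u)/25 + 2*cos(5*u)/5; evaluating from -pi to pi: ∫_{-pi}^{pi} (2 - 3*u) sin(-5*u) du = (-2/5 + 3*pi/5) - (-3*pi/5 - 2/5) = 6*pi/5.
Hence Im(c_{-5}) = (-1/(2*pi))·(6*pi/5) = -3/5.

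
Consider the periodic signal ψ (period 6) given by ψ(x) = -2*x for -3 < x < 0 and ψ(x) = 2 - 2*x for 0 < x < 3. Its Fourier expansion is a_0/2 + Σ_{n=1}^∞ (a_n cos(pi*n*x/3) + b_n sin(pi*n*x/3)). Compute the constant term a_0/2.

a_0 = 1/3 ∫_{-3}^{3} ψ(x) dx = 1/3 · (6) = 2.
So the constant term a_0/2 = 1.

1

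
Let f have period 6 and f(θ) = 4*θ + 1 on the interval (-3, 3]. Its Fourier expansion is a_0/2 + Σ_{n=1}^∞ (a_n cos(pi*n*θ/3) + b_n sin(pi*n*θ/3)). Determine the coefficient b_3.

b_3 = 1/3 ∫_{-3}^{3} f(θ) sin(pi*θ) dθ.
Integrating by parts (boundary term plus one more integral), an antiderivative of (4*θ + 1) sin(pi*θ) is -4*θ*cos(pi*θ)/pi + 4*sin(pi*θ)/pi**2 - cos(pi*θ)/pi; evaluating from -3 to 3: ∫_{-3}^{3} (4*θ + 1) sin(pi*θ) dθ = (13/pi) - (-11/pi) = 24/pi.
Hence b_3 = (1/3)·(24/pi) = 8/pi.

8/pi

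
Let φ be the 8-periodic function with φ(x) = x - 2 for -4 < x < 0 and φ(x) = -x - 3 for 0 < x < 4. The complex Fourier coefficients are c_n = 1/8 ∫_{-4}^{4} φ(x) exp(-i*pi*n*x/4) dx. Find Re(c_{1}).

Since φ is real-valued, Re(c_{1}) = 1/8 ∫_{-4}^{4} φ(x) cos(pi*x/4) dx = a_{1}/2.
Split the integral at the breakpoints.
Integrating by parts (boundary term plus one more integral), an antiderivative of (x - 2) cos(pi*x/4) is 4*x*sin(pi*x/4)/pi - 8*sin(pi*x/4)/pi + 16*cos(pi*x/4)/pi**2; evaluating from -4 to 0: ∫_{-4}^{0} (x - 2) cos(pi*x/4) dx = (16/pi**2) - (-16/pi**2) = 32/pi**2.
Integrating by parts (boundary term plus one more integral), an antiderivative of (-x - 3) cos(pi*x/4) is -4*x*sin(pi*x/4)/pi - 12*sin(pi*x/4)/pi - 16*cos(pi*x/4)/pi**2; evaluating from 0 to 4: ∫_{0}^{4} (-x - 3) cos(pi*x/4) dx = (16/pi**2) - (-16/pi**2) = 32/pi**2.
So ∫_{-4}^{4} φ(x) cos(pi*x/4) dx = 64/pi**2.
Hence Re(c_{1}) = (1/8)·(64/pi**2) = 8/pi**2.

8/pi**2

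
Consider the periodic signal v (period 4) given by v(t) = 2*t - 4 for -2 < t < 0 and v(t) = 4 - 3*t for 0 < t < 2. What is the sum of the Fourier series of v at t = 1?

1

v is continuous at t = 1 with value 1, so the series converges to 1 there.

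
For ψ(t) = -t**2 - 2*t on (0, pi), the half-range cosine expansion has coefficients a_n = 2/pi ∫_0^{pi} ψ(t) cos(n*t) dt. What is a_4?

a_4 = 2/pi ∫_0^{pi} (-t**2 - 2*t) cos(4*t) dt.
Integrating by parts twice (tabular method), an antiderivative of (-t**2 - 2*t) cos(4*t) is -t**2*sin(4*t)/4 - t*sin(4*t)/2 - t*cos(4*t)/8 + sin(4*t)/32 - cos(4*t)/8; evaluating from 0 to pi: ∫_{0}^{pi} (-t**2 - 2*t) cos(4*t) dt = (-pi/8 - 1/8) - (-1/8) = -pi/8.
Hence a_4 = (2/pi)·(-pi/8) = -1/4.

-1/4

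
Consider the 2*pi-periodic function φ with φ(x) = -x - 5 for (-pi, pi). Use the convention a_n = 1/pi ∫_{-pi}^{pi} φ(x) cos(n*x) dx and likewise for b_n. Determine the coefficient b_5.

b_5 = 1/pi ∫_{-pi}^{pi} φ(x) sin(5*x) dx.
Integrating by parts (boundary term plus one more integral), an antiderivative of (-x - 5) sin(5*x) is x*cos(5*x)/5 - sin(5*x)/25 + cos(5*x); evaluating from -pi to pi: ∫_{-pi}^{pi} (-x - 5) sin(5*x) dx = (-1 - pi/5) - (-1 + pi/5) = -2*pi/5.
Hence b_5 = (1/pi)·(-2*pi/5) = -2/5.

-2/5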